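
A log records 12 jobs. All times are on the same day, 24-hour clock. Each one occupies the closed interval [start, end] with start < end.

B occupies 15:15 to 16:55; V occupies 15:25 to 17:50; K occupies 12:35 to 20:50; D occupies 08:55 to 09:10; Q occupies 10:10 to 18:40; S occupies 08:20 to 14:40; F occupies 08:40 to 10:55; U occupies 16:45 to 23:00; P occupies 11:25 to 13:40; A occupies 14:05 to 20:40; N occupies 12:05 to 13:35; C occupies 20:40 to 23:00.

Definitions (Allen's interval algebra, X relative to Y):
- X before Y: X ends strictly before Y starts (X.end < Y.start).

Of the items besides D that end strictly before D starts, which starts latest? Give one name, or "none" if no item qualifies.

Target D = [08:55, 09:10].
A [14:05, 20:40] → after → excluded.
B [15:15, 16:55] → after → excluded.
C [20:40, 23:00] → after → excluded.
F [08:40, 10:55] → contains → excluded.
K [12:35, 20:50] → after → excluded.
N [12:05, 13:35] → after → excluded.
P [11:25, 13:40] → after → excluded.
Q [10:10, 18:40] → after → excluded.
S [08:20, 14:40] → contains → excluded.
U [16:45, 23:00] → after → excluded.
V [15:25, 17:50] → after → excluded.
No candidates → none.

none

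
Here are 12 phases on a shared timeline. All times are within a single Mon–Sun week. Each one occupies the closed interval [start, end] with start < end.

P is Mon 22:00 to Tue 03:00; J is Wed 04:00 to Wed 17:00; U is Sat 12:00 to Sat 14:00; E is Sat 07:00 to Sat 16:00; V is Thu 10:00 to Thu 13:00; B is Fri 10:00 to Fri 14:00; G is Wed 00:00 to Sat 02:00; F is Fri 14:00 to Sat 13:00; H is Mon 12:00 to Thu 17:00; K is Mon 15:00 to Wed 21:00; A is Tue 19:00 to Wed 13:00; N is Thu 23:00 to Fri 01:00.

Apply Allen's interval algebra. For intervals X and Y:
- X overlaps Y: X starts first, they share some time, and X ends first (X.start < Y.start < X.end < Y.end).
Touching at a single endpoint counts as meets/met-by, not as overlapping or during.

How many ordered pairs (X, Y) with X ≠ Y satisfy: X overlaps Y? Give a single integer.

Checking all 132 ordered pairs for relation 'overlaps'; matching pairs in alphabetical order:
(A, G): A overlaps G ✓
(A, J): A overlaps J ✓
(F, E): F overlaps E ✓
(F, U): F overlaps U ✓
(G, F): G overlaps F ✓
(H, G): H overlaps G ✓
(K, G): K overlaps G ✓
Count: 7.

7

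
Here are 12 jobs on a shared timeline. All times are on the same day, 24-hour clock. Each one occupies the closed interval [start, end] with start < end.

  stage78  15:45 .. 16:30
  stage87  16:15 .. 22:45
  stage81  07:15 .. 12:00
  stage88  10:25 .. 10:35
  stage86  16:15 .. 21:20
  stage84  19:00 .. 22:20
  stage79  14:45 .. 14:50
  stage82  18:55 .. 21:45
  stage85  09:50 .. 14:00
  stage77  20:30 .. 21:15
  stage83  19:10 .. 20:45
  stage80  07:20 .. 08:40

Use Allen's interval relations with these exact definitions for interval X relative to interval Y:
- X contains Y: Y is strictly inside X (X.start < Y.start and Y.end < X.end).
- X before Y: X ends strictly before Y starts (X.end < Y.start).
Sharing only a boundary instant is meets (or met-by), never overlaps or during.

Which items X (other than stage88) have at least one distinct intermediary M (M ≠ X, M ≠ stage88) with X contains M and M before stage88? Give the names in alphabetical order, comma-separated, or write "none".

stage81

Target stage88 = [10:25, 10:35].
Intermediaries M with M before stage88: stage80.
Via stage80 — items with X contains stage80: stage81.
Union: stage81.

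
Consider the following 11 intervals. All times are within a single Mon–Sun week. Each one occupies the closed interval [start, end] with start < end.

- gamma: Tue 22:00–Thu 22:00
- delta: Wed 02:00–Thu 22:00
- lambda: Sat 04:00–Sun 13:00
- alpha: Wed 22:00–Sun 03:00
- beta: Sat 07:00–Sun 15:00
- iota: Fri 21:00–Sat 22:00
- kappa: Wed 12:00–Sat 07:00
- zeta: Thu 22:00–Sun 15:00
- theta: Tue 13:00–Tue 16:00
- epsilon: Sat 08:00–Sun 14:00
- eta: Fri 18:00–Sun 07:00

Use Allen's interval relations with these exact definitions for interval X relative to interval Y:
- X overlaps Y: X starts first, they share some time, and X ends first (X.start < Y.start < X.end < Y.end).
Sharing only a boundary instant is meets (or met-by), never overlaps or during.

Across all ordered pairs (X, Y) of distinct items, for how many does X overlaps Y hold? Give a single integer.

Checking all 110 ordered pairs for relation 'overlaps'; matching pairs in alphabetical order:
(alpha, beta): alpha overlaps beta ✓
(alpha, epsilon): alpha overlaps epsilon ✓
(alpha, eta): alpha overlaps eta ✓
(alpha, lambda): alpha overlaps lambda ✓
(alpha, zeta): alpha overlaps zeta ✓
(delta, alpha): delta overlaps alpha ✓
(delta, kappa): delta overlaps kappa ✓
(eta, beta): eta overlaps beta ✓
(eta, epsilon): eta overlaps epsilon ✓
(eta, lambda): eta overlaps lambda ✓
(gamma, alpha): gamma overlaps alpha ✓
(gamma, kappa): gamma overlaps kappa ✓
(iota, beta): iota overlaps beta ✓
(iota, epsilon): iota overlaps epsilon ✓
(iota, lambda): iota overlaps lambda ✓
(kappa, alpha): kappa overlaps alpha ✓
(kappa, eta): kappa overlaps eta ✓
(kappa, iota): kappa overlaps iota ✓
(kappa, lambda): kappa overlaps lambda ✓
(kappa, zeta): kappa overlaps zeta ✓
(lambda, beta): lambda overlaps beta ✓
(lambda, epsilon): lambda overlaps epsilon ✓
Count: 22.

22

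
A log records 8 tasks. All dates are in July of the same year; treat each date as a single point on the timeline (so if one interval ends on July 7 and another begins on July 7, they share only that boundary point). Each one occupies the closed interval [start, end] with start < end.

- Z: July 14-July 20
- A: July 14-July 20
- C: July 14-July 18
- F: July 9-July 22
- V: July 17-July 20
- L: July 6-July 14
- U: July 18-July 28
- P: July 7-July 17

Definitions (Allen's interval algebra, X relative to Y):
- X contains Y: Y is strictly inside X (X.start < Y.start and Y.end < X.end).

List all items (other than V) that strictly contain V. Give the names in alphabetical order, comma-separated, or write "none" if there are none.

Target V = [July 17, July 20].
A [July 14, July 20] → finished-by → no.
C [July 14, July 18] → overlaps → no.
F [July 9, July 22] → contains → yes.
L [July 6, July 14] → before → no.
P [July 7, July 17] → meets → no.
U [July 18, July 28] → overlapped-by → no.
Z [July 14, July 20] → finished-by → no.
Result: F.

F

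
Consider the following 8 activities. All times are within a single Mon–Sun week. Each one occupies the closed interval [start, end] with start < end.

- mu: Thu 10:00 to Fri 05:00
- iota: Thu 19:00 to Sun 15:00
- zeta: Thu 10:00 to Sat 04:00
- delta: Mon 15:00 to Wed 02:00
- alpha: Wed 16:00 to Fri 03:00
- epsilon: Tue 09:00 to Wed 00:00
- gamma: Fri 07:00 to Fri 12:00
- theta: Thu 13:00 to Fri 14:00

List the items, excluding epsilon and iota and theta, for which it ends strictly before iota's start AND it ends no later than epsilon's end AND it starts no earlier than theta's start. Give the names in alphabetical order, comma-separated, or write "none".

Conditions: its end is strictly before iota's start (X.end < Thu 19:00) AND its end is no later than epsilon's end (X.end <= Wed 00:00) AND its start is no earlier than theta's start (X.start >= Thu 13:00).
alpha: end Fri 03:00 < Thu 19:00? ✗; end Fri 03:00 <= Wed 00:00? ✗; start Wed 16:00 >= Thu 13:00? ✗ → no.
delta: end Wed 02:00 < Thu 19:00? ✓; end Wed 02:00 <= Wed 00:00? ✗; start Mon 15:00 >= Thu 13:00? ✗ → no.
gamma: end Fri 12:00 < Thu 19:00? ✗; end Fri 12:00 <= Wed 00:00? ✗; start Fri 07:00 >= Thu 13:00? ✓ → no.
mu: end Fri 05:00 < Thu 19:00? ✗; end Fri 05:00 <= Wed 00:00? ✗; start Thu 10:00 >= Thu 13:00? ✗ → no.
zeta: end Sat 04:00 < Thu 19:00? ✗; end Sat 04:00 <= Wed 00:00? ✗; start Thu 10:00 >= Thu 13:00? ✗ → no.
Result: none.

none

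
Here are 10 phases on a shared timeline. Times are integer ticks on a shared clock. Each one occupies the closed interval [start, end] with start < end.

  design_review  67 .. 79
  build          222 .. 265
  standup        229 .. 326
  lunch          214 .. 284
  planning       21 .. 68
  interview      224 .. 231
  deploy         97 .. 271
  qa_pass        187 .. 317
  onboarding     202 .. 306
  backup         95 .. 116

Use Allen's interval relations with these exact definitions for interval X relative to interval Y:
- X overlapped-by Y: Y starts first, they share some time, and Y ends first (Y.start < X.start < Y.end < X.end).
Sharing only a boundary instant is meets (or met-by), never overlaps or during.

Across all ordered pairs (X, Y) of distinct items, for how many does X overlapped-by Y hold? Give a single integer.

11

Checking all 90 ordered pairs for relation 'overlapped-by'; matching pairs in alphabetical order:
(deploy, backup): deploy overlapped-by backup ✓
(design_review, planning): design_review overlapped-by planning ✓
(lunch, deploy): lunch overlapped-by deploy ✓
(onboarding, deploy): onboarding overlapped-by deploy ✓
(qa_pass, deploy): qa_pass overlapped-by deploy ✓
(standup, build): standup overlapped-by build ✓
(standup, deploy): standup overlapped-by deploy ✓
(standup, interview): standup overlapped-by interview ✓
(standup, lunch): standup overlapped-by lunch ✓
(standup, onboarding): standup overlapped-by onboarding ✓
(standup, qa_pass): standup overlapped-by qa_pass ✓
Count: 11.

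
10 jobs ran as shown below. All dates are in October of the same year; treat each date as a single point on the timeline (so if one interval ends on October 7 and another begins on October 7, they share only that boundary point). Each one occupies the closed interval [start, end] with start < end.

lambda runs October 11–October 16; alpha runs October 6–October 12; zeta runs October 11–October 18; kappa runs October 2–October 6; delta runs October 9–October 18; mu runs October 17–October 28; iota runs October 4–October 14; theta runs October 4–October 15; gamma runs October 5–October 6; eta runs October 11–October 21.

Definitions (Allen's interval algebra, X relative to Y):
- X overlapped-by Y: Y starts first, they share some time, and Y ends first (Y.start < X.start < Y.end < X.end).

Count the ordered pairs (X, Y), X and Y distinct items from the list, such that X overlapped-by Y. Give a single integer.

18

Checking all 90 ordered pairs for relation 'overlapped-by'; matching pairs in alphabetical order:
(delta, alpha): delta overlapped-by alpha ✓
(delta, iota): delta overlapped-by iota ✓
(delta, theta): delta overlapped-by theta ✓
(eta, alpha): eta overlapped-by alpha ✓
(eta, delta): eta overlapped-by delta ✓
(eta, iota): eta overlapped-by iota ✓
(eta, theta): eta overlapped-by theta ✓
(iota, kappa): iota overlapped-by kappa ✓
(lambda, alpha): lambda overlapped-by alpha ✓
(lambda, iota): lambda overlapped-by iota ✓
(lambda, theta): lambda overlapped-by theta ✓
(mu, delta): mu overlapped-by delta ✓
(mu, eta): mu overlapped-by eta ✓
(mu, zeta): mu overlapped-by zeta ✓
(theta, kappa): theta overlapped-by kappa ✓
(zeta, alpha): zeta overlapped-by alpha ✓
(zeta, iota): zeta overlapped-by iota ✓
(zeta, theta): zeta overlapped-by theta ✓
Count: 18.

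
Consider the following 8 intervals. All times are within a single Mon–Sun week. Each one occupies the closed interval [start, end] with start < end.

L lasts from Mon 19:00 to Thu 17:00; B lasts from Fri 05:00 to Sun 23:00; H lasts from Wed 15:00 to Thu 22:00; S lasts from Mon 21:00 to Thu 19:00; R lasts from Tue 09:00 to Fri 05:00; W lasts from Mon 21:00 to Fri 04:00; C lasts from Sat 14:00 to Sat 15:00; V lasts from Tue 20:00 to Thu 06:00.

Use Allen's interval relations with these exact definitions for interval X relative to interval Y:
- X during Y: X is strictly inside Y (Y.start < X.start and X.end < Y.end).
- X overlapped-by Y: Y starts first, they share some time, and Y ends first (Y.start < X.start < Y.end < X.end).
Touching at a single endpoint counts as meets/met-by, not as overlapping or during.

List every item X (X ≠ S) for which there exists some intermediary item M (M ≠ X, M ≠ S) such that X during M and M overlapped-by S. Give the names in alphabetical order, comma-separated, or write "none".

H, V

Target S = [Mon 21:00, Thu 19:00].
Intermediaries M with M overlapped-by S: H, R.
Via H — items with X during H: none.
Via R — items with X during R: H, V.
Union: H, V.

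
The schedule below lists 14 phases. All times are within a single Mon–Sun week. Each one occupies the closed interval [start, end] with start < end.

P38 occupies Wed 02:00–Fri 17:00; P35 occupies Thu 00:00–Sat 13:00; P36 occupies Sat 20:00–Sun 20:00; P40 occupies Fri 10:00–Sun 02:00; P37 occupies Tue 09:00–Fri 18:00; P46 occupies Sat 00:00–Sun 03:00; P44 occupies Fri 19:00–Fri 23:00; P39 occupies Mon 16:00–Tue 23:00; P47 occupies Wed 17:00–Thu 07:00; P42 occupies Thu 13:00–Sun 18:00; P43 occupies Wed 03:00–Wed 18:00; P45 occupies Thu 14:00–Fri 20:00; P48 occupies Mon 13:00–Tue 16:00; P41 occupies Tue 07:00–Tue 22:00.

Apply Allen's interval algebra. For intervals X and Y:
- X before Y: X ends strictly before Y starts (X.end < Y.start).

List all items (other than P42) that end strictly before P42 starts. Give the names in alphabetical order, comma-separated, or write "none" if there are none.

P39, P41, P43, P47, P48

Target P42 = [Thu 13:00, Sun 18:00].
P35 [Thu 00:00, Sat 13:00] → overlaps → no.
P36 [Sat 20:00, Sun 20:00] → overlapped-by → no.
P37 [Tue 09:00, Fri 18:00] → overlaps → no.
P38 [Wed 02:00, Fri 17:00] → overlaps → no.
P39 [Mon 16:00, Tue 23:00] → before → yes.
P40 [Fri 10:00, Sun 02:00] → during → no.
P41 [Tue 07:00, Tue 22:00] → before → yes.
P43 [Wed 03:00, Wed 18:00] → before → yes.
P44 [Fri 19:00, Fri 23:00] → during → no.
P45 [Thu 14:00, Fri 20:00] → during → no.
P46 [Sat 00:00, Sun 03:00] → during → no.
P47 [Wed 17:00, Thu 07:00] → before → yes.
P48 [Mon 13:00, Tue 16:00] → before → yes.
Result: P39, P41, P43, P47, P48.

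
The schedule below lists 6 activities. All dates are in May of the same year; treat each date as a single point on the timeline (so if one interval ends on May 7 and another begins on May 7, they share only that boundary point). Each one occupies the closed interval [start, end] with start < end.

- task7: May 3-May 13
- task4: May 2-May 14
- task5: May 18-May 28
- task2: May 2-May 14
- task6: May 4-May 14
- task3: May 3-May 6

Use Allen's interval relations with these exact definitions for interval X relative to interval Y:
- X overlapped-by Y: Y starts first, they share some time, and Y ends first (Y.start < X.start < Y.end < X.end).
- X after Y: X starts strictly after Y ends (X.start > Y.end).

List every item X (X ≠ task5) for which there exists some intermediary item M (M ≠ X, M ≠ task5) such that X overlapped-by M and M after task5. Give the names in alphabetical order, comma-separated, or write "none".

Target task5 = [May 18, May 28].
Intermediaries M with M after task5: none.
Union: none.

none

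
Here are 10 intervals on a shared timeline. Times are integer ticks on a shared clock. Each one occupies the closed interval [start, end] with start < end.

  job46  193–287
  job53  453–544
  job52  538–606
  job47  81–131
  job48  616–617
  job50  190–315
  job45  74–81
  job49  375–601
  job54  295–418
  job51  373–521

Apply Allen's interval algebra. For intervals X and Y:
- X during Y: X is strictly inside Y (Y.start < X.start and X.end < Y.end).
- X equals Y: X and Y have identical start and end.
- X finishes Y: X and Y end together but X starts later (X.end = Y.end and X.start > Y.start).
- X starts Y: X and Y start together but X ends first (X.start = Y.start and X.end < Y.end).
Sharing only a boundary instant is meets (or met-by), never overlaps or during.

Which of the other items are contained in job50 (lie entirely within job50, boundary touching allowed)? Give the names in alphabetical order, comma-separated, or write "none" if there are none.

Target job50 = [190, 315].
job45 [74, 81] → before → no.
job46 [193, 287] → during → yes.
job47 [81, 131] → before → no.
job48 [616, 617] → after → no.
job49 [375, 601] → after → no.
job51 [373, 521] → after → no.
job52 [538, 606] → after → no.
job53 [453, 544] → after → no.
job54 [295, 418] → overlapped-by → no.
Result: job46.

job46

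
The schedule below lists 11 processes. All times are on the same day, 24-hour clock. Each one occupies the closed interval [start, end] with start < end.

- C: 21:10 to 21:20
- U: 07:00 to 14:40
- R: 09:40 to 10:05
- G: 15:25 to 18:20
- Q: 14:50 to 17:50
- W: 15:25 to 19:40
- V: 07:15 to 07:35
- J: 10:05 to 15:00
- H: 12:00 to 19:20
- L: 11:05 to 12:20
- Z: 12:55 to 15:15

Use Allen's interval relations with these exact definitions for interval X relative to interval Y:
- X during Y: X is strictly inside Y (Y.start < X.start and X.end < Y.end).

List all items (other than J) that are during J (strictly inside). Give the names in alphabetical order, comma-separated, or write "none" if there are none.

Target J = [10:05, 15:00].
C [21:10, 21:20] → after → no.
G [15:25, 18:20] → after → no.
H [12:00, 19:20] → overlapped-by → no.
L [11:05, 12:20] → during → yes.
Q [14:50, 17:50] → overlapped-by → no.
R [09:40, 10:05] → meets → no.
U [07:00, 14:40] → overlaps → no.
V [07:15, 07:35] → before → no.
W [15:25, 19:40] → after → no.
Z [12:55, 15:15] → overlapped-by → no.
Result: L.

L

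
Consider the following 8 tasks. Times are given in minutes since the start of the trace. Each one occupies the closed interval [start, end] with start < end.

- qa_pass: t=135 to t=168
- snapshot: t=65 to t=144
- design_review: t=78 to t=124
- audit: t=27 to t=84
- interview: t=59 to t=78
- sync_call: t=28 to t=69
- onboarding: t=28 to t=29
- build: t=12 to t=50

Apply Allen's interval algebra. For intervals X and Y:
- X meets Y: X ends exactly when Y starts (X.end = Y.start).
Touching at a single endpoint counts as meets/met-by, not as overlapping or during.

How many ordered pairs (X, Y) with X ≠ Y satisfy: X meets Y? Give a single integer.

1

Checking all 56 ordered pairs for relation 'meets'; matching pairs in alphabetical order:
(interview, design_review): interview meets design_review ✓
Count: 1.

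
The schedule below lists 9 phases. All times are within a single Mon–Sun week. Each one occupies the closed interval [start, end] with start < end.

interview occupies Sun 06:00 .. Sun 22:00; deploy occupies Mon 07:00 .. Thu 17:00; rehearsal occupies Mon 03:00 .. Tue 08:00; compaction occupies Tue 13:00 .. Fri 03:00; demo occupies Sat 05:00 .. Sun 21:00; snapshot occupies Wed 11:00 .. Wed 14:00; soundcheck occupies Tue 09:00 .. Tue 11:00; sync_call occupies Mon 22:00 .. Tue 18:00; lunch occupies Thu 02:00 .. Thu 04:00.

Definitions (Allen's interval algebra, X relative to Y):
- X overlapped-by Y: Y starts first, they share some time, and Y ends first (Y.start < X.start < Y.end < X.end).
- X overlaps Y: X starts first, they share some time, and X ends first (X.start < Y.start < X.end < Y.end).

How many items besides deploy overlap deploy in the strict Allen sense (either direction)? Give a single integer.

2

Target deploy = [Mon 07:00, Thu 17:00].
compaction [Tue 13:00, Fri 03:00] → overlapped-by → counts.
demo [Sat 05:00, Sun 21:00] → after → no.
interview [Sun 06:00, Sun 22:00] → after → no.
lunch [Thu 02:00, Thu 04:00] → during → no.
rehearsal [Mon 03:00, Tue 08:00] → overlaps → counts.
snapshot [Wed 11:00, Wed 14:00] → during → no.
soundcheck [Tue 09:00, Tue 11:00] → during → no.
sync_call [Mon 22:00, Tue 18:00] → during → no.
Total: 2.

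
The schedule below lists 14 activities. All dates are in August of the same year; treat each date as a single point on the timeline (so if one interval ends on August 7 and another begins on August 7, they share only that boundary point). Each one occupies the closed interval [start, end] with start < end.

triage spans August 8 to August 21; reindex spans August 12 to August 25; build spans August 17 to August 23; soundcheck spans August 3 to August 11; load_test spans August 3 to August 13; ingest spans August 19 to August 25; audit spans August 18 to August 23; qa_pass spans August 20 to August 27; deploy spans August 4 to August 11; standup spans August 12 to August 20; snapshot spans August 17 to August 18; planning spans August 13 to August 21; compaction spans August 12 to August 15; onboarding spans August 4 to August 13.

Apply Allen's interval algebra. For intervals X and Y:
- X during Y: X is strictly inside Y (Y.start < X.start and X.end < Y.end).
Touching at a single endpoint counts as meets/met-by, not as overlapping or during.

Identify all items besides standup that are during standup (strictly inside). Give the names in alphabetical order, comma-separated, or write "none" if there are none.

Target standup = [August 12, August 20].
audit [August 18, August 23] → overlapped-by → no.
build [August 17, August 23] → overlapped-by → no.
compaction [August 12, August 15] → starts → no.
deploy [August 4, August 11] → before → no.
ingest [August 19, August 25] → overlapped-by → no.
load_test [August 3, August 13] → overlaps → no.
onboarding [August 4, August 13] → overlaps → no.
planning [August 13, August 21] → overlapped-by → no.
qa_pass [August 20, August 27] → met-by → no.
reindex [August 12, August 25] → started-by → no.
snapshot [August 17, August 18] → during → yes.
soundcheck [August 3, August 11] → before → no.
triage [August 8, August 21] → contains → no.
Result: snapshot.

snapshot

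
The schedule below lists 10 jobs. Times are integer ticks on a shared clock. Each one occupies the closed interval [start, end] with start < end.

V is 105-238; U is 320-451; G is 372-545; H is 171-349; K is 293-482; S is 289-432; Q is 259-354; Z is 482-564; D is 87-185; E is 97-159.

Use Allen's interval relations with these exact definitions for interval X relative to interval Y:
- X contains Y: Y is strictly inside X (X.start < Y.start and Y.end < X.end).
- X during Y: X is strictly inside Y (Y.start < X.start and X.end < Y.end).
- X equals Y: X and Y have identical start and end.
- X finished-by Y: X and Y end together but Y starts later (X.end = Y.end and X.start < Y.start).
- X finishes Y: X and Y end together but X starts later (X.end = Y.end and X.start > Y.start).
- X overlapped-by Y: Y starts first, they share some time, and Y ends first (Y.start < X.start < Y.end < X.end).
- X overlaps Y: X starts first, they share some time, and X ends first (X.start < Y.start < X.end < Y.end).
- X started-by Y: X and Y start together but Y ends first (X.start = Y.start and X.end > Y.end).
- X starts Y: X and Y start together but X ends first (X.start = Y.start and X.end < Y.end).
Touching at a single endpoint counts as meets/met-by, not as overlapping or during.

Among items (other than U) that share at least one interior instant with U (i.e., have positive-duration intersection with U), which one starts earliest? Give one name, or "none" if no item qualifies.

Target U = [320, 451].
D [87, 185] → before → excluded.
E [97, 159] → before → excluded.
G [372, 545] → overlapped-by → candidate.
H [171, 349] → overlaps → candidate.
K [293, 482] → contains → candidate.
Q [259, 354] → overlaps → candidate.
S [289, 432] → overlaps → candidate.
V [105, 238] → before → excluded.
Z [482, 564] → after → excluded.
Among candidates, earliest start is 171 → H.

H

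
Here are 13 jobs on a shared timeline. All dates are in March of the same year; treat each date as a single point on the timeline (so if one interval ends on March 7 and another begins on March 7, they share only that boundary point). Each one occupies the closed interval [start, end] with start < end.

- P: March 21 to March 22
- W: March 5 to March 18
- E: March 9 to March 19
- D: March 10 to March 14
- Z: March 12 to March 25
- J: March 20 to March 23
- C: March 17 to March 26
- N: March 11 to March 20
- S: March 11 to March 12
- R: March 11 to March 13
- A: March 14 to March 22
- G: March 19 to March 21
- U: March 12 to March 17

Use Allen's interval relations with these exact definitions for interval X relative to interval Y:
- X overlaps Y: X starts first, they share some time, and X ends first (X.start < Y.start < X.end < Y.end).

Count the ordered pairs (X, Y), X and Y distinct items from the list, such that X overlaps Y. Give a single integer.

23

Checking all 156 ordered pairs for relation 'overlaps'; matching pairs in alphabetical order:
(A, C): A overlaps C ✓
(A, J): A overlaps J ✓
(D, N): D overlaps N ✓
(D, U): D overlaps U ✓
(D, Z): D overlaps Z ✓
(E, A): E overlaps A ✓
(E, C): E overlaps C ✓
(E, N): E overlaps N ✓
(E, Z): E overlaps Z ✓
(G, J): G overlaps J ✓
(N, A): N overlaps A ✓
(N, C): N overlaps C ✓
(N, G): N overlaps G ✓
(N, Z): N overlaps Z ✓
(R, U): R overlaps U ✓
(R, Z): R overlaps Z ✓
(U, A): U overlaps A ✓
(W, A): W overlaps A ✓
(W, C): W overlaps C ✓
(W, E): W overlaps E ✓
(W, N): W overlaps N ✓
(W, Z): W overlaps Z ✓
(Z, C): Z overlaps C ✓
Count: 23.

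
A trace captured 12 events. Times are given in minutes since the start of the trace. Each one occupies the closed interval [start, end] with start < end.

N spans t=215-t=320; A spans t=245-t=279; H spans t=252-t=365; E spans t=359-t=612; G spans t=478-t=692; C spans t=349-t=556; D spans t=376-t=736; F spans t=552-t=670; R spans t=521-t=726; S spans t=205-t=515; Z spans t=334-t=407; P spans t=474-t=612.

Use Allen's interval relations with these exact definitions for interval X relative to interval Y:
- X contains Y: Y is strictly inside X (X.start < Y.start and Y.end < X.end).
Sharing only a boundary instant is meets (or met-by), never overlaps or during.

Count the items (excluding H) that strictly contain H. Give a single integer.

1

Target H = [t=252, t=365].
A [t=245, t=279] → overlaps → no.
C [t=349, t=556] → overlapped-by → no.
D [t=376, t=736] → after → no.
E [t=359, t=612] → overlapped-by → no.
F [t=552, t=670] → after → no.
G [t=478, t=692] → after → no.
N [t=215, t=320] → overlaps → no.
P [t=474, t=612] → after → no.
R [t=521, t=726] → after → no.
S [t=205, t=515] → contains → counts.
Z [t=334, t=407] → overlapped-by → no.
Total: 1.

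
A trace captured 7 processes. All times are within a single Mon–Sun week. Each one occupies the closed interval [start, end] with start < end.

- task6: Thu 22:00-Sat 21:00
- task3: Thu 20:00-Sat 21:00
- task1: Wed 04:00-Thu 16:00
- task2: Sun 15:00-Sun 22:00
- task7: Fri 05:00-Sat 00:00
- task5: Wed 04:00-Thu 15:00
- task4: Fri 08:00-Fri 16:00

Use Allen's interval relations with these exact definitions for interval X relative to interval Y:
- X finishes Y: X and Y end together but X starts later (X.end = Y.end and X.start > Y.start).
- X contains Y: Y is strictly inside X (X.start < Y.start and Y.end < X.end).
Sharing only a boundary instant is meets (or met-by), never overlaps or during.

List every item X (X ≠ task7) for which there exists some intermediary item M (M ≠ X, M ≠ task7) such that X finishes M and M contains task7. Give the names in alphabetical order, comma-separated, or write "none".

task6

Target task7 = [Fri 05:00, Sat 00:00].
Intermediaries M with M contains task7: task3, task6.
Via task3 — items with X finishes task3: task6.
Via task6 — items with X finishes task6: none.
Union: task6.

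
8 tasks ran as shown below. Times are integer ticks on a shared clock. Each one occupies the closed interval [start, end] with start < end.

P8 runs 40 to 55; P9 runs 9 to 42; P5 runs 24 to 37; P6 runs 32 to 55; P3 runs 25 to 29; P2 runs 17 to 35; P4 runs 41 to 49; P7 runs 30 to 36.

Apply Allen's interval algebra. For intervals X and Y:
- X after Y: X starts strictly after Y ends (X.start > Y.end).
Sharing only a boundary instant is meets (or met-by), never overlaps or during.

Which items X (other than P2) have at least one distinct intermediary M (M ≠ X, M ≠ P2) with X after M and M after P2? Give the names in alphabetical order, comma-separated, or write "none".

none

Target P2 = [17, 35].
Intermediaries M with M after P2: P4, P8.
Via P4 — items with X after P4: none.
Via P8 — items with X after P8: none.
Union: none.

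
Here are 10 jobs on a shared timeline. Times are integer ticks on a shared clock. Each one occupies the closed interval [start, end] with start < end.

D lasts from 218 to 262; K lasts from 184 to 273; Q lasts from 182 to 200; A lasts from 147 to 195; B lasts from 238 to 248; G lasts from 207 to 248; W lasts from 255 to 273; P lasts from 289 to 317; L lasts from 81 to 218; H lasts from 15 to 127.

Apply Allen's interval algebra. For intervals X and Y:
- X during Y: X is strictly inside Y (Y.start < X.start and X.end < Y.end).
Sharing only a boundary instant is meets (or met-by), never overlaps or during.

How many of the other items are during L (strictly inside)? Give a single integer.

2

Target L = [81, 218].
A [147, 195] → during → counts.
B [238, 248] → after → no.
D [218, 262] → met-by → no.
G [207, 248] → overlapped-by → no.
H [15, 127] → overlaps → no.
K [184, 273] → overlapped-by → no.
P [289, 317] → after → no.
Q [182, 200] → during → counts.
W [255, 273] → after → no.
Total: 2.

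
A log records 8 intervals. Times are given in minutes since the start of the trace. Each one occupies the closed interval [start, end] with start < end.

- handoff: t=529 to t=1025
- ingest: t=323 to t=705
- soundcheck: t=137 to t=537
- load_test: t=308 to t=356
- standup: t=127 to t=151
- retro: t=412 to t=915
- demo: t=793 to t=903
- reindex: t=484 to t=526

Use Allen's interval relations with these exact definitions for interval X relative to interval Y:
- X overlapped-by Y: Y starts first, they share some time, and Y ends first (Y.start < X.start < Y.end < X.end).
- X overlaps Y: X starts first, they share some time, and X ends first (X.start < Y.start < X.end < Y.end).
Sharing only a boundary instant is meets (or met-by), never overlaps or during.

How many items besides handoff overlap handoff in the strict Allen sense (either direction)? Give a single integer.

Target handoff = [t=529, t=1025].
demo [t=793, t=903] → during → no.
ingest [t=323, t=705] → overlaps → counts.
load_test [t=308, t=356] → before → no.
reindex [t=484, t=526] → before → no.
retro [t=412, t=915] → overlaps → counts.
soundcheck [t=137, t=537] → overlaps → counts.
standup [t=127, t=151] → before → no.
Total: 3.

3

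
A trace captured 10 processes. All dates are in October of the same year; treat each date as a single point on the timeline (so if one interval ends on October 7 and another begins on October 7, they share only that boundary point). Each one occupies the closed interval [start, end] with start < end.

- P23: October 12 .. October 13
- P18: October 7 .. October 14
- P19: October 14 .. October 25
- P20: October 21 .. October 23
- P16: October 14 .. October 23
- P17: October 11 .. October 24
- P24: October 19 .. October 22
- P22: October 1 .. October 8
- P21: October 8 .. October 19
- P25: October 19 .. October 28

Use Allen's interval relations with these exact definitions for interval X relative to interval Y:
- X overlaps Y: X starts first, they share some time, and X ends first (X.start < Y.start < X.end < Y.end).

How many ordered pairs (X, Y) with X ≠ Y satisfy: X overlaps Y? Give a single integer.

11

Checking all 90 ordered pairs for relation 'overlaps'; matching pairs in alphabetical order:
(P16, P25): P16 overlaps P25 ✓
(P17, P19): P17 overlaps P19 ✓
(P17, P25): P17 overlaps P25 ✓
(P18, P17): P18 overlaps P17 ✓
(P18, P21): P18 overlaps P21 ✓
(P19, P25): P19 overlaps P25 ✓
(P21, P16): P21 overlaps P16 ✓
(P21, P17): P21 overlaps P17 ✓
(P21, P19): P21 overlaps P19 ✓
(P22, P18): P22 overlaps P18 ✓
(P24, P20): P24 overlaps P20 ✓
Count: 11.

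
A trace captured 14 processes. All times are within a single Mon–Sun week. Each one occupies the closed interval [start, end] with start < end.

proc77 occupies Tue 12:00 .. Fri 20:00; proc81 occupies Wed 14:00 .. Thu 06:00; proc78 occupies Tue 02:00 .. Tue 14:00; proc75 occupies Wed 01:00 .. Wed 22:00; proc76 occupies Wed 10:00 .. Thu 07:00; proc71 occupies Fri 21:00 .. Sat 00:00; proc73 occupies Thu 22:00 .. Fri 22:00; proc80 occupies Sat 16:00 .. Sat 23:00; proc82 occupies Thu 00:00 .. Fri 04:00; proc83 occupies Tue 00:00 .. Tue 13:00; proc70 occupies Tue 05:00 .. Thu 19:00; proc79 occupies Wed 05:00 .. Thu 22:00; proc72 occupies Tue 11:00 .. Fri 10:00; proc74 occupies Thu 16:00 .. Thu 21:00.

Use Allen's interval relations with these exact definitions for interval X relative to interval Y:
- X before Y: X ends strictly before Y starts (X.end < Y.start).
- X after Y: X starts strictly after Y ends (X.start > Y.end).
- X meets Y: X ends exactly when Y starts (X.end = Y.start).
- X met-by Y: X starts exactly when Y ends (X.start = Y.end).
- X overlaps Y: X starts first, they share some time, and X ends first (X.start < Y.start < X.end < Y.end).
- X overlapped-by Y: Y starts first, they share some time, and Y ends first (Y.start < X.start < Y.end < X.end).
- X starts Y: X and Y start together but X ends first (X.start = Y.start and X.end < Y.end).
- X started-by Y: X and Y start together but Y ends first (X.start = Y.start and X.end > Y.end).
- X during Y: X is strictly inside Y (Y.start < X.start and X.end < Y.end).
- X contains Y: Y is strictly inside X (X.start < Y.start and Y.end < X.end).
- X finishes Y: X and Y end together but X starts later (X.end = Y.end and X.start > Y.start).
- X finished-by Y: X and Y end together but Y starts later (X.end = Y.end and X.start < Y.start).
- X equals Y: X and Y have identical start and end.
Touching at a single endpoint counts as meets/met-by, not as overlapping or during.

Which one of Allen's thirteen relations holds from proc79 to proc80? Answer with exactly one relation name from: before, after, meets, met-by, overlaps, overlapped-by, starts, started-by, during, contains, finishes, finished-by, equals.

before

proc79 = [Wed 05:00, Thu 22:00]; proc80 = [Sat 16:00, Sat 23:00].
Compare endpoints: proc79.start < proc80.start, proc79.start < proc80.end, proc79.end < proc80.start, proc79.end < proc80.end.
That pattern is 'before'.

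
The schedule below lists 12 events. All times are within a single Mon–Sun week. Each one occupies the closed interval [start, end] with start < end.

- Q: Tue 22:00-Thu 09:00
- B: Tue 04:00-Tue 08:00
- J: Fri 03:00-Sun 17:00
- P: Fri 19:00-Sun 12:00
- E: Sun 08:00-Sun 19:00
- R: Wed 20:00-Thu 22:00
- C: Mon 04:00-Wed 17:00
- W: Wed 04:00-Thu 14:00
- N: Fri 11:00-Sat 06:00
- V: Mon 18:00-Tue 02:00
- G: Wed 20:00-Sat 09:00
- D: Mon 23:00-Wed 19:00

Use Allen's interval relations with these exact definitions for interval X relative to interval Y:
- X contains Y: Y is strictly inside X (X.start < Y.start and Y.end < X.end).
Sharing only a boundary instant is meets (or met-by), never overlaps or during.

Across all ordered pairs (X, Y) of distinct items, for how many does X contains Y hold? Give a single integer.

Checking all 132 ordered pairs for relation 'contains'; matching pairs in alphabetical order:
(C, B): C contains B ✓
(C, V): C contains V ✓
(D, B): D contains B ✓
(G, N): G contains N ✓
(J, N): J contains N ✓
(J, P): J contains P ✓
Count: 6.

6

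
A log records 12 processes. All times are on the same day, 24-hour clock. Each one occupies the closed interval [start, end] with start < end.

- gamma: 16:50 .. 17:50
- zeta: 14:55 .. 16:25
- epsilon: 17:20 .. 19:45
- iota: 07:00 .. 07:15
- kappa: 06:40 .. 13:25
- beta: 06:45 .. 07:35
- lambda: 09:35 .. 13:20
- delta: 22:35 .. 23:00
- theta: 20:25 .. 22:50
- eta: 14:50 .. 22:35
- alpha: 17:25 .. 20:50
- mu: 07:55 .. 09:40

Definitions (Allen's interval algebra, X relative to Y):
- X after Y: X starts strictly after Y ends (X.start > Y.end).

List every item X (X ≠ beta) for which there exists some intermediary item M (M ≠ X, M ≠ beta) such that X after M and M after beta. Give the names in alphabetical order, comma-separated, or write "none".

alpha, delta, epsilon, eta, gamma, theta, zeta

Target beta = [06:45, 07:35].
Intermediaries M with M after beta: alpha, delta, epsilon, eta, gamma, lambda, mu, theta, zeta.
Via alpha — items with X after alpha: delta.
Via delta — items with X after delta: none.
Via epsilon — items with X after epsilon: delta, theta.
Via eta — items with X after eta: none.
Via gamma — items with X after gamma: delta, theta.
Via lambda — items with X after lambda: alpha, delta, epsilon, eta, gamma, theta, zeta.
Via mu — items with X after mu: alpha, delta, epsilon, eta, gamma, theta, zeta.
Via theta — items with X after theta: none.
Via zeta — items with X after zeta: alpha, delta, epsilon, gamma, theta.
Union: alpha, delta, epsilon, eta, gamma, theta, zeta.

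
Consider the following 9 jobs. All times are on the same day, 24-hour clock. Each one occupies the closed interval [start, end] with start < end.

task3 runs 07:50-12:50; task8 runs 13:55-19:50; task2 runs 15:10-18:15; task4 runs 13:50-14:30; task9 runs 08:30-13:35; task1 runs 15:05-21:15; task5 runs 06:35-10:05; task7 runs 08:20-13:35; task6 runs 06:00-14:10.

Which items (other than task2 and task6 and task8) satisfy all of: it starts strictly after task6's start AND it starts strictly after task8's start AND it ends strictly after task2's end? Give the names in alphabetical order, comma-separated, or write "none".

task1

Conditions: its start is strictly after task6's start (X.start > 06:00) AND its start is strictly after task8's start (X.start > 13:55) AND its end is strictly after task2's end (X.end > 18:15).
task1: start 15:05 > 06:00? ✓; start 15:05 > 13:55? ✓; end 21:15 > 18:15? ✓ → yes.
task3: start 07:50 > 06:00? ✓; start 07:50 > 13:55? ✗; end 12:50 > 18:15? ✗ → no.
task4: start 13:50 > 06:00? ✓; start 13:50 > 13:55? ✗; end 14:30 > 18:15? ✗ → no.
task5: start 06:35 > 06:00? ✓; start 06:35 > 13:55? ✗; end 10:05 > 18:15? ✗ → no.
task7: start 08:20 > 06:00? ✓; start 08:20 > 13:55? ✗; end 13:35 > 18:15? ✗ → no.
task9: start 08:30 > 06:00? ✓; start 08:30 > 13:55? ✗; end 13:35 > 18:15? ✗ → no.
Result: task1.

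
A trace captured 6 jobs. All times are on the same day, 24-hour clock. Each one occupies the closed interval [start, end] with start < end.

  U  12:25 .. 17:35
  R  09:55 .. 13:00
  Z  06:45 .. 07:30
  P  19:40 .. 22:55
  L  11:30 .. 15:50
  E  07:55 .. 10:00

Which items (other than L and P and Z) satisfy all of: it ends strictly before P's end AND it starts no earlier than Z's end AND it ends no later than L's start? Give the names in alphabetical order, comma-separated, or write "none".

Conditions: its end is strictly before P's end (X.end < 22:55) AND its start is no earlier than Z's end (X.start >= 07:30) AND its end is no later than L's start (X.end <= 11:30).
E: end 10:00 < 22:55? ✓; start 07:55 >= 07:30? ✓; end 10:00 <= 11:30? ✓ → yes.
R: end 13:00 < 22:55? ✓; start 09:55 >= 07:30? ✓; end 13:00 <= 11:30? ✗ → no.
U: end 17:35 < 22:55? ✓; start 12:25 >= 07:30? ✓; end 17:35 <= 11:30? ✗ → no.
Result: E.

E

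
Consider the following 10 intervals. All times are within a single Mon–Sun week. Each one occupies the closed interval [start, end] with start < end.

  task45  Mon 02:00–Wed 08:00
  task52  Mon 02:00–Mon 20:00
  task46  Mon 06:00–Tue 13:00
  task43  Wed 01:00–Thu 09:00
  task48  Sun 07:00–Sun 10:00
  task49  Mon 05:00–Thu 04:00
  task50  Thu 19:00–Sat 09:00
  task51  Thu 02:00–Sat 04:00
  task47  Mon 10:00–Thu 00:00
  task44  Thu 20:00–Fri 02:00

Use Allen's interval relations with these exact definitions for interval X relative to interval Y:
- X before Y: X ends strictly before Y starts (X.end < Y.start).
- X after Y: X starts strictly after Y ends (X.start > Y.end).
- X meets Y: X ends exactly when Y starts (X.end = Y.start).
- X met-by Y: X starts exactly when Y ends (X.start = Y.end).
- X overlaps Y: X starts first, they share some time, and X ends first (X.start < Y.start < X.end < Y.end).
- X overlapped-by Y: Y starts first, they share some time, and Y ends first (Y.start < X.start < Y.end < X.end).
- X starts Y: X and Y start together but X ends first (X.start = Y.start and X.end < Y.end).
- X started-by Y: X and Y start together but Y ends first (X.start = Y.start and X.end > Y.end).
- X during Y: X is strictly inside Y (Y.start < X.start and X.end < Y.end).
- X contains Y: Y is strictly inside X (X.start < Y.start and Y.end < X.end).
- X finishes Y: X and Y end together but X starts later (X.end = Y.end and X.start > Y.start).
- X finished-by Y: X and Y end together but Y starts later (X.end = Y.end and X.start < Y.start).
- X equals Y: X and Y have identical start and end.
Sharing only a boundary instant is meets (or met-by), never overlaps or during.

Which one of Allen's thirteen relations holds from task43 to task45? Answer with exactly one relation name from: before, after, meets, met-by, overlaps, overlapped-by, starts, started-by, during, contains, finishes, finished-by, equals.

overlapped-by

task43 = [Wed 01:00, Thu 09:00]; task45 = [Mon 02:00, Wed 08:00].
Compare endpoints: task43.start > task45.start, task43.start < task45.end, task43.end > task45.start, task43.end > task45.end.
That pattern is 'overlapped-by'.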